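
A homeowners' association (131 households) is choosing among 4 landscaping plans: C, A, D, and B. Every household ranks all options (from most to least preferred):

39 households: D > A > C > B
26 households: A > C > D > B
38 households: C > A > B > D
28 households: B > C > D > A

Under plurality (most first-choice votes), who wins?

D

First-place votes: C 38, A 26, D 39, B 28.
D has the most first-place votes.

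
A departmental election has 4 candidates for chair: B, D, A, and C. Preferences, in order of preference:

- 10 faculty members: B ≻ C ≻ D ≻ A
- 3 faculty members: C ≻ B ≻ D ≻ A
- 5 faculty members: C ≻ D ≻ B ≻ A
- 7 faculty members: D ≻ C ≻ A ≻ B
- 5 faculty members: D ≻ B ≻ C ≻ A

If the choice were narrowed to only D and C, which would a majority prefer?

C

Voters preferring D to C: 12; preferring C to D: 18.
C wins the head-to-head.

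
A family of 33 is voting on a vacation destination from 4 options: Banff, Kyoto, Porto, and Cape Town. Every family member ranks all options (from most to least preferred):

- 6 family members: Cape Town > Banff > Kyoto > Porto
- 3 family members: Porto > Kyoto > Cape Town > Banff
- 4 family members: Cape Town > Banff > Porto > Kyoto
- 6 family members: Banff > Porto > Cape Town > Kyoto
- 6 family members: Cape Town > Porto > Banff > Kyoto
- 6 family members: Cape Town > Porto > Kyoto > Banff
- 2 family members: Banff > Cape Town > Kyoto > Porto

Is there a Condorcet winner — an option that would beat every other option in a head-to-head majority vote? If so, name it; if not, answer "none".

Cape Town

Cape Town vs Banff: 25–8 for Cape Town.
Cape Town vs Kyoto: 30–3 for Cape Town.
Cape Town vs Porto: 24–9 for Cape Town.
Cape Town beats every other option head-to-head.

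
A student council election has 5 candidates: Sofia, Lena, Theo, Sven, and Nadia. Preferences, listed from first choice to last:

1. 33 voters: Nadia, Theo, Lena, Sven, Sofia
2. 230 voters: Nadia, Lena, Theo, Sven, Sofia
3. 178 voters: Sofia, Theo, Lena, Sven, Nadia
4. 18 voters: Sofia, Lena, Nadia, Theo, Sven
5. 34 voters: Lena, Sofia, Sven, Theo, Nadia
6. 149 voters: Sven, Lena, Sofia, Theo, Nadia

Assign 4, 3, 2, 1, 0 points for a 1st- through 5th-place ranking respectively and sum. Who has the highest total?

Lena

Sofia: 33·0 + 230·0 + 178·4 + 18·4 + 34·3 + 149·2 = 1184
Lena: 33·2 + 230·3 + 178·2 + 18·3 + 34·4 + 149·3 = 1749
Theo: 33·3 + 230·2 + 178·3 + 18·1 + 34·1 + 149·1 = 1294
Sven: 33·1 + 230·1 + 178·1 + 18·0 + 34·2 + 149·4 = 1105
Nadia: 33·4 + 230·4 + 178·0 + 18·2 + 34·0 + 149·0 = 1088
Lena has the highest Borda score (1749).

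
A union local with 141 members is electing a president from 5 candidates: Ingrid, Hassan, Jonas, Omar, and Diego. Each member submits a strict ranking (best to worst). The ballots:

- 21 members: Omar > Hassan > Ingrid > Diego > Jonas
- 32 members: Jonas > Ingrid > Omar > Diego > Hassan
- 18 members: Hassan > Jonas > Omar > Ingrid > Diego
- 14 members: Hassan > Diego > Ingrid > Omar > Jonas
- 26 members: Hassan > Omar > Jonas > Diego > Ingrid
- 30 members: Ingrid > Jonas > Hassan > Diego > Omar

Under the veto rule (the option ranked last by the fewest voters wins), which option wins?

Last-place votes: Ingrid 26, Hassan 32, Jonas 35, Omar 30, Diego 18.
Diego is ranked last by the fewest voters, so Diego wins.

Diego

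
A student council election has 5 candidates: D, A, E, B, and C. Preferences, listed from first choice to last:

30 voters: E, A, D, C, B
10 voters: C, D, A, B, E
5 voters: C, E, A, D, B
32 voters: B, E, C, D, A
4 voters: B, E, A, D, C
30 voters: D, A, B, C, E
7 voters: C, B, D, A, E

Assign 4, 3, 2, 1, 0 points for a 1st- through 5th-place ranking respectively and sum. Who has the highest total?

D

D: 30·2 + 10·3 + 5·1 + 32·1 + 4·1 + 30·4 + 7·2 = 265
A: 30·3 + 10·2 + 5·2 + 32·0 + 4·2 + 30·3 + 7·1 = 225
E: 30·4 + 10·0 + 5·3 + 32·3 + 4·3 + 30·0 + 7·0 = 243
B: 30·0 + 10·1 + 5·0 + 32·4 + 4·4 + 30·2 + 7·3 = 235
C: 30·1 + 10·4 + 5·4 + 32·2 + 4·0 + 30·1 + 7·4 = 212
D has the highest Borda score (265).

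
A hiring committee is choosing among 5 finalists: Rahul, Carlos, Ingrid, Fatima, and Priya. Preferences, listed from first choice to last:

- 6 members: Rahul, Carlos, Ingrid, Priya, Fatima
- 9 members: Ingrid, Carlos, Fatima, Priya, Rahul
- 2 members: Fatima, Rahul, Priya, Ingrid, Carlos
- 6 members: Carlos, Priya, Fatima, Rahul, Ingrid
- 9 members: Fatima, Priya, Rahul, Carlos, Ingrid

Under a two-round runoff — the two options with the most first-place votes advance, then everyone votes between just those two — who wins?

Round 1 first-place votes: Rahul 6, Carlos 6, Ingrid 9, Fatima 11, Priya 0.
Fatima and Ingrid advance.
Runoff: Fatima is preferred to Ingrid by 17 voters; Ingrid by 15.
Fatima wins the runoff.

Fatima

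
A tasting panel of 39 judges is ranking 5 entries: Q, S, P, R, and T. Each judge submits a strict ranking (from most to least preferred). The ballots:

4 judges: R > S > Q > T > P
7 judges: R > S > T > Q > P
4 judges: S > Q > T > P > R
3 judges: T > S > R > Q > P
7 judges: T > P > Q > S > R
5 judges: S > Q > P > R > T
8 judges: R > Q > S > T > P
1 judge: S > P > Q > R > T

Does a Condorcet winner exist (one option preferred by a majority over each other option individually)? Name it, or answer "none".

S vs Q: 24–15 for S.
S vs P: 32–7 for S.
S vs R: 20–19 for S.
S vs T: 29–10 for S.
S beats every other option head-to-head.

S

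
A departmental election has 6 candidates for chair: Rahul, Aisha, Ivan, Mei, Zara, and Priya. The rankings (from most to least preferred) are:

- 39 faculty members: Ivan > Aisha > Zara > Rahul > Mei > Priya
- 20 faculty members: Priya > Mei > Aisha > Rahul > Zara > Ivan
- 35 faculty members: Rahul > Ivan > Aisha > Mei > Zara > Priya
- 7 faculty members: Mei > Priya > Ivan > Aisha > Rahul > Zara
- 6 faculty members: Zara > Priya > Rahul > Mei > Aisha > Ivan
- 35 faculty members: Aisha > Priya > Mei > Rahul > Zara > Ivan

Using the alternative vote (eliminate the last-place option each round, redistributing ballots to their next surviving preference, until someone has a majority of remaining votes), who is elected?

Ivan

Round 1: Rahul 35, Aisha 35, Ivan 39, Mei 7, Zara 6, Priya 20. Eliminate Zara.
Round 2: Rahul 35, Aisha 35, Ivan 39, Mei 7, Priya 26. Eliminate Mei.
Round 3: Rahul 35, Aisha 35, Ivan 39, Priya 33. Eliminate Priya.
Round 4: Rahul 41, Aisha 55, Ivan 46. Eliminate Rahul.
Round 5: Aisha 61, Ivan 81. Ivan has a majority.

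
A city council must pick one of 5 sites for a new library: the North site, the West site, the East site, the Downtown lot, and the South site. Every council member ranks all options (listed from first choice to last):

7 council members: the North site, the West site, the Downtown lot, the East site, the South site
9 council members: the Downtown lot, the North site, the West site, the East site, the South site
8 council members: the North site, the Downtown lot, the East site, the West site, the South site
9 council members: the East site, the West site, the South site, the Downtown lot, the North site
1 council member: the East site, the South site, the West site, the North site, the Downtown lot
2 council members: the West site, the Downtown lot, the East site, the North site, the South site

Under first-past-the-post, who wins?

First-place votes: the North site 15, the West site 2, the East site 10, the Downtown lot 9, the South site 0.
the North site has the most first-place votes.

the North site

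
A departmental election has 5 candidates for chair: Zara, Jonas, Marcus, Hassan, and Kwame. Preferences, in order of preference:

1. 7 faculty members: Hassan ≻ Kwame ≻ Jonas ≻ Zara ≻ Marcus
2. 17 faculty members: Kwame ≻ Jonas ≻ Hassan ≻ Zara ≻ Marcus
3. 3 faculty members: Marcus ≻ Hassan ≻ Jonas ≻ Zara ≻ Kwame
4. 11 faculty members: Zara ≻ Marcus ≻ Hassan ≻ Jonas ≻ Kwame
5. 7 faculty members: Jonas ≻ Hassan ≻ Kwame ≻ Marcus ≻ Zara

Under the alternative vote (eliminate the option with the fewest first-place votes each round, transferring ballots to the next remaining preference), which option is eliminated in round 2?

Jonas

Round 1: Zara 11, Jonas 7, Marcus 3, Hassan 7, Kwame 17. Eliminate Marcus.
Round 2: Zara 11, Jonas 7, Hassan 10, Kwame 17. Eliminate Jonas.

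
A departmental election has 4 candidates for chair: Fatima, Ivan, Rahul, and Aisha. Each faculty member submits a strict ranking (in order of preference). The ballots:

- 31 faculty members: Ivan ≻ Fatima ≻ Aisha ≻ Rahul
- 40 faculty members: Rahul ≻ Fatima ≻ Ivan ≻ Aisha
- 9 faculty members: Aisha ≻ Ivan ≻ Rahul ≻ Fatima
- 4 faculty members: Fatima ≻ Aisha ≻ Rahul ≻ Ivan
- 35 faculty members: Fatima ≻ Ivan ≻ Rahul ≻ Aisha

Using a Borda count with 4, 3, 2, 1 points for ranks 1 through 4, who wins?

Fatima

Fatima: 31·3 + 40·3 + 9·1 + 4·4 + 35·4 = 378
Ivan: 31·4 + 40·2 + 9·3 + 4·1 + 35·3 = 340
Rahul: 31·1 + 40·4 + 9·2 + 4·2 + 35·2 = 287
Aisha: 31·2 + 40·1 + 9·4 + 4·3 + 35·1 = 185
Fatima has the highest Borda score (378).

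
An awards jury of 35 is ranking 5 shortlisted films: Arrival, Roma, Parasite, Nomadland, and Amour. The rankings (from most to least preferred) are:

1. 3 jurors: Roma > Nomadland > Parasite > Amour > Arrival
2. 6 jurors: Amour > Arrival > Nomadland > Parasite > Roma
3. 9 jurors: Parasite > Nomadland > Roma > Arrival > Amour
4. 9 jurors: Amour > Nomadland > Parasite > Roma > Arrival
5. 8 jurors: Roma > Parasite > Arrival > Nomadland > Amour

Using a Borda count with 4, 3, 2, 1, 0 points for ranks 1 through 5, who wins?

Parasite

Arrival: 3·0 + 6·3 + 9·1 + 9·0 + 8·2 = 43
Roma: 3·4 + 6·0 + 9·2 + 9·1 + 8·4 = 71
Parasite: 3·2 + 6·1 + 9·4 + 9·2 + 8·3 = 90
Nomadland: 3·3 + 6·2 + 9·3 + 9·3 + 8·1 = 83
Amour: 3·1 + 6·4 + 9·0 + 9·4 + 8·0 = 63
Parasite has the highest Borda score (90).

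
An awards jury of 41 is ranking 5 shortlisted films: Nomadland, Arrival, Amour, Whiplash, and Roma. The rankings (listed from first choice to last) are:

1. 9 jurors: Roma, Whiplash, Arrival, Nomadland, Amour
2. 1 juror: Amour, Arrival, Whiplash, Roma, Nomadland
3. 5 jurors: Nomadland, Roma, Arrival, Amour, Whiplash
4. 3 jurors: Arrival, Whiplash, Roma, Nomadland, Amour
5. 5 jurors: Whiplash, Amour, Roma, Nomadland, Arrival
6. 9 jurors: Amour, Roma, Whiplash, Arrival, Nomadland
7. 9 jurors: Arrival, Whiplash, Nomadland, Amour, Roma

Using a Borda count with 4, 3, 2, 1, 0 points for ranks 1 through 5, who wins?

Whiplash

Nomadland: 9·1 + 1·0 + 5·4 + 3·1 + 5·1 + 9·0 + 9·2 = 55
Arrival: 9·2 + 1·3 + 5·2 + 3·4 + 5·0 + 9·1 + 9·4 = 88
Amour: 9·0 + 1·4 + 5·1 + 3·0 + 5·3 + 9·4 + 9·1 = 69
Whiplash: 9·3 + 1·2 + 5·0 + 3·3 + 5·4 + 9·2 + 9·3 = 103
Roma: 9·4 + 1·1 + 5·3 + 3·2 + 5·2 + 9·3 + 9·0 = 95
Whiplash has the highest Borda score (103).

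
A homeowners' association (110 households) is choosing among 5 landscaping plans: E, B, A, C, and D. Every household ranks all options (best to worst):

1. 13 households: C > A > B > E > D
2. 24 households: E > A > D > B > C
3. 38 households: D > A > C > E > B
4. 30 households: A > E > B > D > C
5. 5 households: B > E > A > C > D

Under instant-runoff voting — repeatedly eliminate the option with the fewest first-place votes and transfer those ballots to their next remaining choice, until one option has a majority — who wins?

Round 1: E 24, B 5, A 30, C 13, D 38. Eliminate B.
Round 2: E 29, A 30, C 13, D 38. Eliminate C.
Round 3: E 29, A 43, D 38. Eliminate E.
Round 4: A 72, D 38. A has a majority.

A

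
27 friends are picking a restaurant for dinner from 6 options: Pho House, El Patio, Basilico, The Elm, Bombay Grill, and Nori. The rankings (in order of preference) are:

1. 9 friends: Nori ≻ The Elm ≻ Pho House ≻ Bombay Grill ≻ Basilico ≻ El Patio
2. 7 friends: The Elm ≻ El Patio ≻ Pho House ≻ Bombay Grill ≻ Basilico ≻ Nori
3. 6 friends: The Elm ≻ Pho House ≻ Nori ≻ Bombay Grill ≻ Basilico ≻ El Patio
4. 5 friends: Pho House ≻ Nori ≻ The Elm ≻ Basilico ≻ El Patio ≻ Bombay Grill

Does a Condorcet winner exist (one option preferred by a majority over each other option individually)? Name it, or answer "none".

none

Checking pairwise contests:
The Elm beats Pho House 22–5.
Pho House beats El Patio 20–7.
Pho House beats Basilico 27–0.
Nori beats The Elm 14–13.
Pho House beats Bombay Grill 27–0.
Pho House beats Nori 18–9.
Every option loses at least one head-to-head, so there is no Condorcet winner.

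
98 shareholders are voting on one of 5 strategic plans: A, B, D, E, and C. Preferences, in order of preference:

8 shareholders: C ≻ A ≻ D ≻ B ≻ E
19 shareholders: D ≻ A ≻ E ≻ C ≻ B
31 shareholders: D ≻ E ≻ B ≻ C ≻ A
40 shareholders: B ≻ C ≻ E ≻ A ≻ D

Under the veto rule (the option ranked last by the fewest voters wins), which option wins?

C

Last-place votes: A 31, B 19, D 40, E 8, C 0.
C is ranked last by the fewest voters, so C wins.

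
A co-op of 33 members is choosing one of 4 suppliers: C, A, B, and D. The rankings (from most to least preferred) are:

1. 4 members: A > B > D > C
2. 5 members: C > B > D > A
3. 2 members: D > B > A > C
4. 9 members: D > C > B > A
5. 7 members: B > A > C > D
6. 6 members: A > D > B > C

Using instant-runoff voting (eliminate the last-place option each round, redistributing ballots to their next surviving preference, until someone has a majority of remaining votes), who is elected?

D

Round 1: C 5, A 10, B 7, D 11. Eliminate C.
Round 2: A 10, B 12, D 11. Eliminate A.
Round 3: B 16, D 17. D has a majority.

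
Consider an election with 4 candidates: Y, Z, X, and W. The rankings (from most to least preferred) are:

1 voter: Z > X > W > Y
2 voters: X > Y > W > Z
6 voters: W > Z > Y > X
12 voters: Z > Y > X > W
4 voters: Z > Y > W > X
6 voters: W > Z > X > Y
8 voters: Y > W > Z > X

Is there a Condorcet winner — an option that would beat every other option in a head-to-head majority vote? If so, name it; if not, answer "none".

none

Checking pairwise contests:
Z beats Y 29–10.
W beats Z 22–17.
Y beats X 30–9.
Y beats W 26–13.
Every option loses at least one head-to-head, so there is no Condorcet winner.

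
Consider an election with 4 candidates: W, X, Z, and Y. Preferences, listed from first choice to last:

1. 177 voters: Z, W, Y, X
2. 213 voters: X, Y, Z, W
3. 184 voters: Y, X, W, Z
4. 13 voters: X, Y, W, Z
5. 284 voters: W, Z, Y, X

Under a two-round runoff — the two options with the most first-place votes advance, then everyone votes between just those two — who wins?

Round 1 first-place votes: W 284, X 226, Z 177, Y 184.
W and X advance.
Runoff: W is preferred to X by 461 voters; X by 410.
W wins the runoff.

W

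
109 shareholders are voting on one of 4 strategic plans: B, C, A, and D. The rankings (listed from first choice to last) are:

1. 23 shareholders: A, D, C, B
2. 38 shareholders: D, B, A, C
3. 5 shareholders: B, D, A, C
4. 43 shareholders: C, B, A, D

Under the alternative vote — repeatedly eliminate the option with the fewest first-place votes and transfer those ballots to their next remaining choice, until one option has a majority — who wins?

D

Round 1: B 5, C 43, A 23, D 38. Eliminate B.
Round 2: C 43, A 23, D 43. Eliminate A.
Round 3: C 43, D 66. D has a majority.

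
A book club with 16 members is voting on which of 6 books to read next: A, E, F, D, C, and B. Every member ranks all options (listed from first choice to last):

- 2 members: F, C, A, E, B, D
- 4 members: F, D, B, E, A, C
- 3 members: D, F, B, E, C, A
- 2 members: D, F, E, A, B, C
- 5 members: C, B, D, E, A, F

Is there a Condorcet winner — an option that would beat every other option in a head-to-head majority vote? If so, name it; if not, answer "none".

D vs A: 14–2 for D.
D vs E: 14–2 for D.
D vs F: 10–6 for D.
D vs C: 9–7 for D.
D vs B: 9–7 for D.
D beats every other option head-to-head.

D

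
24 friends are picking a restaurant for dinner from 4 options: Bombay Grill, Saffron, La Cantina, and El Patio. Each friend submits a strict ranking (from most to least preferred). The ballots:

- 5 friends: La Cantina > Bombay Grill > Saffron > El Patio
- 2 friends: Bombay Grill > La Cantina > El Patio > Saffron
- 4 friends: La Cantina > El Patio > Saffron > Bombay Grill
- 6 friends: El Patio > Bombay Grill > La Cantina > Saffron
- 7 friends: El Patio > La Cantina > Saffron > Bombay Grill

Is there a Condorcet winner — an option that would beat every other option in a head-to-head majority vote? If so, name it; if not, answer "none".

El Patio

El Patio vs Bombay Grill: 17–7 for El Patio.
El Patio vs Saffron: 19–5 for El Patio.
El Patio vs La Cantina: 13–11 for El Patio.
El Patio beats every other option head-to-head.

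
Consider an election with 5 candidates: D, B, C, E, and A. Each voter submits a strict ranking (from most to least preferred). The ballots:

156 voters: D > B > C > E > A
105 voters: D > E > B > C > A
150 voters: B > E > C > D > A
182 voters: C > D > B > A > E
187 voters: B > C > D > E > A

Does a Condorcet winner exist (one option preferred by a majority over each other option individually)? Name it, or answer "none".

Checking pairwise contests:
C beats D 519–261.
D beats B 443–337.
B beats C 598–182.
D beats E 630–150.
D beats A 780–0.
Every option loses at least one head-to-head, so there is no Condorcet winner.

none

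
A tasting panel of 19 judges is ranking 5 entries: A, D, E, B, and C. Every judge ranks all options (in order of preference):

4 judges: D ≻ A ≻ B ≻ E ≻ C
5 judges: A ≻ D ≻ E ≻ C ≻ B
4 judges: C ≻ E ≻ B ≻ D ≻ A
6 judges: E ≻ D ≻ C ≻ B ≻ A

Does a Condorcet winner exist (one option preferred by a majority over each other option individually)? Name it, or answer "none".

E vs A: 10–9 for E.
E vs D: 10–9 for E.
E vs B: 15–4 for E.
E vs C: 15–4 for E.
E beats every other option head-to-head.

E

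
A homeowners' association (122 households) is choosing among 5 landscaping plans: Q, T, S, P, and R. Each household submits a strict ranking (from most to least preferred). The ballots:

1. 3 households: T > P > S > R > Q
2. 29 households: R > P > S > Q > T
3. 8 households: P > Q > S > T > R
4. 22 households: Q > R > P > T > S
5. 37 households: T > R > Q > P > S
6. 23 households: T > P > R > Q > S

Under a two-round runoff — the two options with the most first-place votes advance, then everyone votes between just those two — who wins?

Round 1 first-place votes: Q 22, T 63, S 0, P 8, R 29.
T and R advance.
Runoff: T is preferred to R by 71 voters; R by 51.
T wins the runoff.

T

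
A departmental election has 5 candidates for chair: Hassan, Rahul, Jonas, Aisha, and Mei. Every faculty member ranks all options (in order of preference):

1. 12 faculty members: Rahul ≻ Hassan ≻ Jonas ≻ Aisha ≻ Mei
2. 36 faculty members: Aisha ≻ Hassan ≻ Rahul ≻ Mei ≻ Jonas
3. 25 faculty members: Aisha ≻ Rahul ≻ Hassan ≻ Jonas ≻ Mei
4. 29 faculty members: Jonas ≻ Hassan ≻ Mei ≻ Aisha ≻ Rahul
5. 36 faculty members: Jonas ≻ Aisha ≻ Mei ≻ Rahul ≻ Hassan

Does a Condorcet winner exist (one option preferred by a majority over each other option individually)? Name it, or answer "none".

none

Checking pairwise contests:
Rahul beats Hassan 73–65.
Aisha beats Rahul 126–12.
Hassan beats Jonas 73–65.
Jonas beats Aisha 77–61.
Hassan beats Mei 102–36.
Every option loses at least one head-to-head, so there is no Condorcet winner.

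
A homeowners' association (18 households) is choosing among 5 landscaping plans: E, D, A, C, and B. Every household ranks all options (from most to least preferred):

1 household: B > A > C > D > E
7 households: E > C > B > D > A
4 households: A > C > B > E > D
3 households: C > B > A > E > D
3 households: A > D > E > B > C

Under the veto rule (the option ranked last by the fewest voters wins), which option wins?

Last-place votes: E 1, D 7, A 7, C 3, B 0.
B is ranked last by the fewest voters, so B wins.

B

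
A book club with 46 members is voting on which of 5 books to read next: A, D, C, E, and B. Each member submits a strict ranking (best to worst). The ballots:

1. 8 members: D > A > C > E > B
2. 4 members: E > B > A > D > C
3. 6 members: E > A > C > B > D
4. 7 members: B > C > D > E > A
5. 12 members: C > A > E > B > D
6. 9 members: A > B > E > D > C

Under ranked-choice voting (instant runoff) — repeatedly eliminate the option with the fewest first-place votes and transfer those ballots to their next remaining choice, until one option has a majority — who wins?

Round 1: A 9, D 8, C 12, E 10, B 7. Eliminate B.
Round 2: A 9, D 8, C 19, E 10. Eliminate D.
Round 3: A 17, C 19, E 10. Eliminate E.
Round 4: A 27, C 19. A has a majority.

A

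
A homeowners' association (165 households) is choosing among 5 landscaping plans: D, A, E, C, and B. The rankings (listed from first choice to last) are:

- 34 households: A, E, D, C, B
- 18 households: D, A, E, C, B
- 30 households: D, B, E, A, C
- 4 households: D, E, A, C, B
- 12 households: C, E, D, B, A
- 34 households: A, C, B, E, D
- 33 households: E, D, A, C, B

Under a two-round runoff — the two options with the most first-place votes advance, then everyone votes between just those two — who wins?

Round 1 first-place votes: D 52, A 68, E 33, C 12, B 0.
A and D advance.
Runoff: A is preferred to D by 68 voters; D by 97.
D wins the runoff.

D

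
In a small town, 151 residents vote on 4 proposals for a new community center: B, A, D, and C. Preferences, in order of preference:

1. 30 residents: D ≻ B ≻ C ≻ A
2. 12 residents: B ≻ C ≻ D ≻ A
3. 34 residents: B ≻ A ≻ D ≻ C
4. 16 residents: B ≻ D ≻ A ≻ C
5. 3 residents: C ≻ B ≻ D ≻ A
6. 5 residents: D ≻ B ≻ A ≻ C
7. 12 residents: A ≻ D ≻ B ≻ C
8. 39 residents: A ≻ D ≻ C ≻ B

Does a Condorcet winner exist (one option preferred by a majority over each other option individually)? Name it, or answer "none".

Checking pairwise contests:
D beats B 86–65.
B beats A 100–51.
A beats D 85–66.
B beats C 109–42.
Every option loses at least one head-to-head, so there is no Condorcet winner.

none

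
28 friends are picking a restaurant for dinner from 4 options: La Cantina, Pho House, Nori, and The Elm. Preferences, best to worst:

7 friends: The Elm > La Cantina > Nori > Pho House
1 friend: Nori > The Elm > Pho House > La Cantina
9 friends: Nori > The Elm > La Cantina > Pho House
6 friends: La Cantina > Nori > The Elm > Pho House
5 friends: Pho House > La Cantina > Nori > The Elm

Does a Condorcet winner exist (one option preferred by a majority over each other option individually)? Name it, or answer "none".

none

Checking pairwise contests:
The Elm beats La Cantina 17–11.
La Cantina beats Pho House 22–6.
La Cantina beats Nori 18–10.
Nori beats The Elm 21–7.
Every option loses at least one head-to-head, so there is no Condorcet winner.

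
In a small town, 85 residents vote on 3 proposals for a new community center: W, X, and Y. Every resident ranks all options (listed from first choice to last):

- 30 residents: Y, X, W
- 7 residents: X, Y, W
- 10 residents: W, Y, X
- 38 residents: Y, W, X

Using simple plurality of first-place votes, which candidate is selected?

First-place votes: W 10, X 7, Y 68.
Y has the most first-place votes.

Y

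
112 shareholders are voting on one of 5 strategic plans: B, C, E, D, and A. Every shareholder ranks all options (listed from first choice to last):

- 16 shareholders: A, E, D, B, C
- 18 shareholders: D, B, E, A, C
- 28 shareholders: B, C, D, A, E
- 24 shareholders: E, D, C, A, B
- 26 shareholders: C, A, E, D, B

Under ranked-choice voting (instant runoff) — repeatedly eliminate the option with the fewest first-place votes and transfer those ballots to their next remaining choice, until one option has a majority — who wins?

E

Round 1: B 28, C 26, E 24, D 18, A 16. Eliminate A.
Round 2: B 28, C 26, E 40, D 18. Eliminate D.
Round 3: B 46, C 26, E 40. Eliminate C.
Round 4: B 46, E 66. E has a majority.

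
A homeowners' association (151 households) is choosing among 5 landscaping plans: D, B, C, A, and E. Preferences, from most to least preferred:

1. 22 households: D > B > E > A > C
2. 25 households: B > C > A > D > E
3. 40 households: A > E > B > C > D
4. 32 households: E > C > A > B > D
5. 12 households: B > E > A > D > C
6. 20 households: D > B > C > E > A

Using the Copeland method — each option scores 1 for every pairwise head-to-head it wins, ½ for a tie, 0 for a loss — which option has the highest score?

D: loses to B, C, A, and E → score 0.
B: beats D, C, A, and E → score 4.
C: beats D and A; loses to B and E → score 2.
A: beats D; loses to B, C, and E → score 1.
E: beats D, C, and A; loses to B → score 3.
B has the best pairwise record.

B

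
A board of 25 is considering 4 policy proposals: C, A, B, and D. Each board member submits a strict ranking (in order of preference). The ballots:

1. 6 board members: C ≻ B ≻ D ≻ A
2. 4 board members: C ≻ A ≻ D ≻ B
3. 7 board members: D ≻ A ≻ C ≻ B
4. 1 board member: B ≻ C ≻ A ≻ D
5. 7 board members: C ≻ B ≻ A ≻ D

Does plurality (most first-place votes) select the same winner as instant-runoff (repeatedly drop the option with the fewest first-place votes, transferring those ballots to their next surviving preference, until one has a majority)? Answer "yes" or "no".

Plurality — first-place votes: C 17, A 0, B 1, D 7. Winner: C.
Instant-runoff — R1 C 17, A 0, B 1, D 7 (C winner). Winner: C.
The two methods agree.

yes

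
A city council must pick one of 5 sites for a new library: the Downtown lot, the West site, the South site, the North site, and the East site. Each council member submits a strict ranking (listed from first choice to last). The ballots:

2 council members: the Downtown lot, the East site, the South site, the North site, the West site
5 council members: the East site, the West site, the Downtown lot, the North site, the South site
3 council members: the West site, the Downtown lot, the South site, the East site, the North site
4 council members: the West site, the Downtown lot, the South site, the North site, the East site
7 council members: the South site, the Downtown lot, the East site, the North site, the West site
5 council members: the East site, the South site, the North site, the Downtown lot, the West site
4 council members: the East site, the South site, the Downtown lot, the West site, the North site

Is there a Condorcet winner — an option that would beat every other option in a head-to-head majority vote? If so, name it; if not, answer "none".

none

Checking pairwise contests:
the South site beats the Downtown lot 16–14.
the Downtown lot beats the West site 18–12.
the East site beats the South site 16–14.
the Downtown lot beats the North site 25–5.
the Downtown lot beats the East site 16–14.
Every option loses at least one head-to-head, so there is no Condorcet winner.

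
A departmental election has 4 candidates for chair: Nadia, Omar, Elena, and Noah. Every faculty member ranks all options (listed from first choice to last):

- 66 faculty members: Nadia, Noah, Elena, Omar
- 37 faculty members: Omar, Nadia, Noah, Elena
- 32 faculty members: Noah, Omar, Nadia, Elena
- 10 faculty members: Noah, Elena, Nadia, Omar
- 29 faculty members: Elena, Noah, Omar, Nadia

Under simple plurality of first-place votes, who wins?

First-place votes: Nadia 66, Omar 37, Elena 29, Noah 42.
Nadia has the most first-place votes.

Nadia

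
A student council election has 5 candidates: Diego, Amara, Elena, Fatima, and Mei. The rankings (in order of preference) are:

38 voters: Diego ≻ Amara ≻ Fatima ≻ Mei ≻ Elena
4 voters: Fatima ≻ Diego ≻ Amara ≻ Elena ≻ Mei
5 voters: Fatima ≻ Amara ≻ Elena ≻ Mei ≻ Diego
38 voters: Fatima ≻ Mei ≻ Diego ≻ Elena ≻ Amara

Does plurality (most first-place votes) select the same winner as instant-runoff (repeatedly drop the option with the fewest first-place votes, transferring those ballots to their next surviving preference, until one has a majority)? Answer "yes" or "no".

Plurality — first-place votes: Diego 38, Amara 0, Elena 0, Fatima 47, Mei 0. Winner: Fatima.
Instant-runoff — R1 Diego 38, Amara 0, Elena 0, Fatima 47, Mei 0 (Fatima winner). Winner: Fatima.
The two methods agree.

yes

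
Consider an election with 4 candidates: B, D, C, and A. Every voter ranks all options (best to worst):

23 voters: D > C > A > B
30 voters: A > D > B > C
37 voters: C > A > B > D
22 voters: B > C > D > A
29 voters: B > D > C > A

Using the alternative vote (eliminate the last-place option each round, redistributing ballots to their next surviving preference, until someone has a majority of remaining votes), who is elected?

B

Round 1: B 51, D 23, C 37, A 30. Eliminate D.
Round 2: B 51, C 60, A 30. Eliminate A.
Round 3: B 81, C 60. B has a majority.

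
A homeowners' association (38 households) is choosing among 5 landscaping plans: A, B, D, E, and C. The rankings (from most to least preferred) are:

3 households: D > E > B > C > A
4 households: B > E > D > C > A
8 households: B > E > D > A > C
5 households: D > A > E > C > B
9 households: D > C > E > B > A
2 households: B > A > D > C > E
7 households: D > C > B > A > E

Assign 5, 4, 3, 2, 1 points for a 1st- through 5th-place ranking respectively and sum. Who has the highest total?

D

A: 3·1 + 4·1 + 8·2 + 5·4 + 9·1 + 2·4 + 7·2 = 74
B: 3·3 + 4·5 + 8·5 + 5·1 + 9·2 + 2·5 + 7·3 = 123
D: 3·5 + 4·3 + 8·3 + 5·5 + 9·5 + 2·3 + 7·5 = 162
E: 3·4 + 4·4 + 8·4 + 5·3 + 9·3 + 2·1 + 7·1 = 111
C: 3·2 + 4·2 + 8·1 + 5·2 + 9·4 + 2·2 + 7·4 = 100
D has the highest Borda score (162).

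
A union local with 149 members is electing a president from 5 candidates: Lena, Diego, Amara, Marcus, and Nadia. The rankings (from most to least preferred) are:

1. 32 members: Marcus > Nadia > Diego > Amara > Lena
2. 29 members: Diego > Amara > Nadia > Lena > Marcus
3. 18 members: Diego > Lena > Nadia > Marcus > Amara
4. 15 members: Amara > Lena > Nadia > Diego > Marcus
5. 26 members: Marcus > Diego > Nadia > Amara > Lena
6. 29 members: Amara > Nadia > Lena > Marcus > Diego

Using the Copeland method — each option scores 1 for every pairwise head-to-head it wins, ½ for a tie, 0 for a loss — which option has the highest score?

Lena: beats Marcus; loses to Diego, Amara, and Nadia → score 1.
Diego: beats Lena and Amara; loses to Marcus and Nadia → score 2.
Amara: beats Lena; loses to Diego, Marcus, and Nadia → score 1.
Marcus: beats Diego and Amara; loses to Lena and Nadia → score 2.
Nadia: beats Lena, Diego, Amara, and Marcus → score 4.
Nadia has the best pairwise record.

Nadia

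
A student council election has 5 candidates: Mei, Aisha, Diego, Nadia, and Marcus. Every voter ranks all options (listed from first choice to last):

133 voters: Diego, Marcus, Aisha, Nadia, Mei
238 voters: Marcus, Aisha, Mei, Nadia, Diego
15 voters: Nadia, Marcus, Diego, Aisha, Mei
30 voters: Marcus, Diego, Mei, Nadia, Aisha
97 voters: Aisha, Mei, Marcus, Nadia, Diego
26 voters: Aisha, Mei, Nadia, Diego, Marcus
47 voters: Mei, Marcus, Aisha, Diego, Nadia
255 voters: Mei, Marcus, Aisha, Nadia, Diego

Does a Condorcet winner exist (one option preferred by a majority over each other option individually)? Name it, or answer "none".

Checking pairwise contests:
Aisha beats Mei 509–332.
Marcus beats Aisha 718–123.
Mei beats Diego 663–178.
Mei beats Nadia 693–148.
Mei beats Marcus 425–416.
Every option loses at least one head-to-head, so there is no Condorcet winner.

none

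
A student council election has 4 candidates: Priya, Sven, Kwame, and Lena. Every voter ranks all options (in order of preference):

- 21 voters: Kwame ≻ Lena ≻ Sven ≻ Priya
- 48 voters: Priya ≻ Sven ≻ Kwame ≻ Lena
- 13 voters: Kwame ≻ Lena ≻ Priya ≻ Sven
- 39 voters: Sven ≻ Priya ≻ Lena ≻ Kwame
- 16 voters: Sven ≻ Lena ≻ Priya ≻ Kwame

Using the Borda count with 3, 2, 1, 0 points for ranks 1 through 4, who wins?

Sven

Priya: 21·0 + 48·3 + 13·1 + 39·2 + 16·1 = 251
Sven: 21·1 + 48·2 + 13·0 + 39·3 + 16·3 = 282
Kwame: 21·3 + 48·1 + 13·3 + 39·0 + 16·0 = 150
Lena: 21·2 + 48·0 + 13·2 + 39·1 + 16·2 = 139
Sven has the highest Borda score (282).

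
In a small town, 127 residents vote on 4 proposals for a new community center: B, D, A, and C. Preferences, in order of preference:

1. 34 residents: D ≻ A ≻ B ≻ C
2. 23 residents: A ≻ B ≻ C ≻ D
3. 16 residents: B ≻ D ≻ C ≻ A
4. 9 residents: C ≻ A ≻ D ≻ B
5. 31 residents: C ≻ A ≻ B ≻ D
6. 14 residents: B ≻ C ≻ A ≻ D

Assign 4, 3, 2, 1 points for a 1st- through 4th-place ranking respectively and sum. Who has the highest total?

A

B: 34·2 + 23·3 + 16·4 + 9·1 + 31·2 + 14·4 = 328
D: 34·4 + 23·1 + 16·3 + 9·2 + 31·1 + 14·1 = 270
A: 34·3 + 23·4 + 16·1 + 9·3 + 31·3 + 14·2 = 358
C: 34·1 + 23·2 + 16·2 + 9·4 + 31·4 + 14·3 = 314
A has the highest Borda score (358).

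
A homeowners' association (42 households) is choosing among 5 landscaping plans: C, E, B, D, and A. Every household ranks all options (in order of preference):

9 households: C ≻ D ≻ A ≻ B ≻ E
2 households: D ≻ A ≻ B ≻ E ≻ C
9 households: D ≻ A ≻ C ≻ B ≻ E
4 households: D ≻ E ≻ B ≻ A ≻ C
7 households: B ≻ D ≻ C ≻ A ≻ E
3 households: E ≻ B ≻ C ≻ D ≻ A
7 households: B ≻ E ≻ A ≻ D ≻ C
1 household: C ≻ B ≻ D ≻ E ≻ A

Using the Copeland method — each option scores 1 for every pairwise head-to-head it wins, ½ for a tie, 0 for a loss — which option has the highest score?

C: beats E; loses to B, D, and A → score 1.
E: loses to C, B, D, and A → score 0.
B: beats C, E, and A; loses to D → score 3.
D: beats C, E, B, and A → score 4.
A: beats C and E; loses to B and D → score 2.
D has the best pairwise record.

D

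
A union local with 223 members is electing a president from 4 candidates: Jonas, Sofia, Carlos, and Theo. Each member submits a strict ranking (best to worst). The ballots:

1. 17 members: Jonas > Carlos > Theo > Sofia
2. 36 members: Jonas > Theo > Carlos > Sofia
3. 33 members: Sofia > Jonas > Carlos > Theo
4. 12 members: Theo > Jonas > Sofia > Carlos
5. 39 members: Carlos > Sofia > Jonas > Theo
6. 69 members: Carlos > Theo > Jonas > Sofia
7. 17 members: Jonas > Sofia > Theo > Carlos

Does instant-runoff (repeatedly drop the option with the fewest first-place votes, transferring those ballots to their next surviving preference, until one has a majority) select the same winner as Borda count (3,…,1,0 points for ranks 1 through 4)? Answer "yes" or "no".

no

Instant-runoff — R1 Jonas 70, Sofia 33, Carlos 108, Theo 12 (Theo out); R2 Jonas 82, Sofia 33, Carlos 108 (Sofia out); R3 Jonas 115, Carlos 108 (Jonas winner). Winner: Jonas.
Borda — scores: Jonas 408, Sofia 223, Carlos 427, Theo 280. Winner: Carlos.
The two methods disagree.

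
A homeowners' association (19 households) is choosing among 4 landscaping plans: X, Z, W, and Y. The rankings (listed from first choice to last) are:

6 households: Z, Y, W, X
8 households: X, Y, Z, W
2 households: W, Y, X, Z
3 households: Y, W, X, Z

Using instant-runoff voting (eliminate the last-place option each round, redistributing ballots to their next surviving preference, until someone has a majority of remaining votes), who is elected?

Round 1: X 8, Z 6, W 2, Y 3. Eliminate W.
Round 2: X 8, Z 6, Y 5. Eliminate Y.
Round 3: X 13, Z 6. X has a majority.

X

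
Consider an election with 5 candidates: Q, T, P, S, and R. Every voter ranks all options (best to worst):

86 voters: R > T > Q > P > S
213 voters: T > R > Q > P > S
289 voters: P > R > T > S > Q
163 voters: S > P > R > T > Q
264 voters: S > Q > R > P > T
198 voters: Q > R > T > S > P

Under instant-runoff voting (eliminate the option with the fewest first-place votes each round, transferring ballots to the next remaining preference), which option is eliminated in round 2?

Q

Round 1: Q 198, T 213, P 289, S 427, R 86. Eliminate R.
Round 2: Q 198, T 299, P 289, S 427. Eliminate Q.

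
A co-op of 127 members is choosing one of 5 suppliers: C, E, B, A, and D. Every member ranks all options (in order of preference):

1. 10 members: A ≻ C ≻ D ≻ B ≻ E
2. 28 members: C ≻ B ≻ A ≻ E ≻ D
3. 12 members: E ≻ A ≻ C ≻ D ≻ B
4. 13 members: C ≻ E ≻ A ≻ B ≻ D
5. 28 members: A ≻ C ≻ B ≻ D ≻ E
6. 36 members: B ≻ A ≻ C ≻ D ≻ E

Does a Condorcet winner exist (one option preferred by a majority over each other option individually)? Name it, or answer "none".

none

Checking pairwise contests:
A beats C 86–41.
C beats E 115–12.
C beats B 91–36.
B beats A 64–63.
C beats D 127–0.
Every option loses at least one head-to-head, so there is no Condorcet winner.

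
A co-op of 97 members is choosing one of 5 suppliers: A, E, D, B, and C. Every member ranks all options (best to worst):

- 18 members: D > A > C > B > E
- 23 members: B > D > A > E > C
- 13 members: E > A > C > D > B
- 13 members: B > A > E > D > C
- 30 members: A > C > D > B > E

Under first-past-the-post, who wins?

B

First-place votes: A 30, E 13, D 18, B 36, C 0.
B has the most first-place votes.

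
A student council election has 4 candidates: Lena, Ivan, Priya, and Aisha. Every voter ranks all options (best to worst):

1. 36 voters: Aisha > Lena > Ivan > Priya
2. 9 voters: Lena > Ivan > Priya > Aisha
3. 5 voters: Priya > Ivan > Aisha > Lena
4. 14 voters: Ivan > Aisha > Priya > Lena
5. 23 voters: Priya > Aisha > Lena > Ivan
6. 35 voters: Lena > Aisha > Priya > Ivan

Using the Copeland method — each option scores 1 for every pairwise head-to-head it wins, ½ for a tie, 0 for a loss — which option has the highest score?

Lena: beats Ivan and Priya; loses to Aisha → score 2.
Ivan: loses to Lena, Priya, and Aisha → score 0.
Priya: beats Ivan; loses to Lena and Aisha → score 1.
Aisha: beats Lena, Ivan, and Priya → score 3.
Aisha has the best pairwise record.

Aisha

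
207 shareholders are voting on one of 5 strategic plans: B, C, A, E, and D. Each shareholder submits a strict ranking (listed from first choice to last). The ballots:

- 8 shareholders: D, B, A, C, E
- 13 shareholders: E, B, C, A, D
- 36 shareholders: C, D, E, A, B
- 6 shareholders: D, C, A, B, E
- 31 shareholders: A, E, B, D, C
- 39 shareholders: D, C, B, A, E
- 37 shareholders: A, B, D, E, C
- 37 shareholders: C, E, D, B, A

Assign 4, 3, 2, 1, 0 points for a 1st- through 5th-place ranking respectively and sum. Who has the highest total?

D

B: 8·3 + 13·3 + 36·0 + 6·1 + 31·2 + 39·2 + 37·3 + 37·1 = 357
C: 8·1 + 13·2 + 36·4 + 6·3 + 31·0 + 39·3 + 37·0 + 37·4 = 461
A: 8·2 + 13·1 + 36·1 + 6·2 + 31·4 + 39·1 + 37·4 + 37·0 = 388
E: 8·0 + 13·4 + 36·2 + 6·0 + 31·3 + 39·0 + 37·1 + 37·3 = 365
D: 8·4 + 13·0 + 36·3 + 6·4 + 31·1 + 39·4 + 37·2 + 37·2 = 499
D has the highest Borda score (499).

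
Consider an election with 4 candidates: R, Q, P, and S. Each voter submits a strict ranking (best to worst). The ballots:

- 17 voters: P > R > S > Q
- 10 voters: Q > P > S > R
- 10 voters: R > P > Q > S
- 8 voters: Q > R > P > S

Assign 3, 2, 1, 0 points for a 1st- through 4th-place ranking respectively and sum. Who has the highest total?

P

R: 17·2 + 10·0 + 10·3 + 8·2 = 80
Q: 17·0 + 10·3 + 10·1 + 8·3 = 64
P: 17·3 + 10·2 + 10·2 + 8·1 = 99
S: 17·1 + 10·1 + 10·0 + 8·0 = 27
P has the highest Borda score (99).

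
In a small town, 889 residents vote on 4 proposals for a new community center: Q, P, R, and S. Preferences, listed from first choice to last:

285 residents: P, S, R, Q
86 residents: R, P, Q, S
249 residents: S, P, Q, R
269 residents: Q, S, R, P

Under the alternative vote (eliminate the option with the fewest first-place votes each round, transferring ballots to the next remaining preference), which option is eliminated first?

Round 1: Q 269, P 285, R 86, S 249. Eliminate R.

R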